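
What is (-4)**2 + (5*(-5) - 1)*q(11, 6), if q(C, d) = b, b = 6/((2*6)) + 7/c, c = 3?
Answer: -173/3 ≈ -57.667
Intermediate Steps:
b = 17/6 (b = 6/((2*6)) + 7/3 = 6/12 + 7*(1/3) = 6*(1/12) + 7/3 = 1/2 + 7/3 = 17/6 ≈ 2.8333)
q(C, d) = 17/6
(-4)**2 + (5*(-5) - 1)*q(11, 6) = (-4)**2 + (5*(-5) - 1)*(17/6) = 16 + (-25 - 1)*(17/6) = 16 - 26*17/6 = 16 - 221/3 = -173/3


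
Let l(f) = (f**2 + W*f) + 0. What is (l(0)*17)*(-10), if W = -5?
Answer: 0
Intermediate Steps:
l(f) = f**2 - 5*f (l(f) = (f**2 - 5*f) + 0 = f**2 - 5*f)
(l(0)*17)*(-10) = ((0*(-5 + 0))*17)*(-10) = ((0*(-5))*17)*(-10) = (0*17)*(-10) = 0*(-10) = 0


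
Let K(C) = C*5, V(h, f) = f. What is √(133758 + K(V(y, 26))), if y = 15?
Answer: 16*√523 ≈ 365.91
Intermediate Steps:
K(C) = 5*C
√(133758 + K(V(y, 26))) = √(133758 + 5*26) = √(133758 + 130) = √133888 = 16*√523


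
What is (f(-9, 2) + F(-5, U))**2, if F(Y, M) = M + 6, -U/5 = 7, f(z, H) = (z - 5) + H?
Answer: 1681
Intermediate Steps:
f(z, H) = -5 + H + z (f(z, H) = (-5 + z) + H = -5 + H + z)
U = -35 (U = -5*7 = -35)
F(Y, M) = 6 + M
(f(-9, 2) + F(-5, U))**2 = ((-5 + 2 - 9) + (6 - 35))**2 = (-12 - 29)**2 = (-41)**2 = 1681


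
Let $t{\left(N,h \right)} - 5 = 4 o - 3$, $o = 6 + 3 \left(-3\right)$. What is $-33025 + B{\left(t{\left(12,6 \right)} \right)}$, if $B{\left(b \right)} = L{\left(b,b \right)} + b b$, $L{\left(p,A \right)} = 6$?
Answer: $-32919$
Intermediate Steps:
$o = -3$ ($o = 6 - 9 = -3$)
$t{\left(N,h \right)} = -10$ ($t{\left(N,h \right)} = 5 + \left(4 \left(-3\right) - 3\right) = 5 - 15 = -10$)
$B{\left(b \right)} = 6 + b^{2}$ ($B{\left(b \right)} = 6 + b b = 6 + b^{2}$)
$-33025 + B{\left(t{\left(12,6 \right)} \right)} = -33025 + \left(6 + \left(-10\right)^{2}\right) = -33025 + \left(6 + 100\right) = -33025 + 106 = -32919$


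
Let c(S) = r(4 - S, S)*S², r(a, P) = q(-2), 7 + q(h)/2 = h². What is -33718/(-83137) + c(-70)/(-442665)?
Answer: 1158000418/2453456007 ≈ 0.47199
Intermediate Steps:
q(h) = -14 + 2*h²
r(a, P) = -6 (r(a, P) = -14 + 2*(-2)² = -14 + 2*4 = -14 + 8 = -6)
c(S) = -6*S²
-33718/(-83137) + c(-70)/(-442665) = -33718/(-83137) - 6*(-70)²/(-442665) = -33718*(-1/83137) - 6*4900*(-1/442665) = 33718/83137 - 29400*(-1/442665) = 33718/83137 + 1960/29511 = 1158000418/2453456007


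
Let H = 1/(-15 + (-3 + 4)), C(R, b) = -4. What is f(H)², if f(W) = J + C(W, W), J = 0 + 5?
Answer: 1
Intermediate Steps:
J = 5
H = -1/14 (H = 1/(-15 + 1) = 1/(-14) = -1/14 ≈ -0.071429)
f(W) = 1 (f(W) = 5 - 4 = 1)
f(H)² = 1² = 1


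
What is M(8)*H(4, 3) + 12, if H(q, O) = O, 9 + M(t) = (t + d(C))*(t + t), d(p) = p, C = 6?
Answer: 657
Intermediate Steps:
M(t) = -9 + 2*t*(6 + t) (M(t) = -9 + (t + 6)*(t + t) = -9 + (6 + t)*(2*t) = -9 + 2*t*(6 + t))
M(8)*H(4, 3) + 12 = (-9 + 2*8² + 12*8)*3 + 12 = (-9 + 2*64 + 96)*3 + 12 = (-9 + 128 + 96)*3 + 12 = 215*3 + 12 = 645 + 12 = 657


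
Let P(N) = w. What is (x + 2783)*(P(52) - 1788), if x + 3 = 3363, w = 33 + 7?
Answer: -10737964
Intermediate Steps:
w = 40
x = 3360 (x = -3 + 3363 = 3360)
P(N) = 40
(x + 2783)*(P(52) - 1788) = (3360 + 2783)*(40 - 1788) = 6143*(-1748) = -10737964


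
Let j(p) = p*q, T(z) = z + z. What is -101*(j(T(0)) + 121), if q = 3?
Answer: -12221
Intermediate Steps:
T(z) = 2*z
j(p) = 3*p (j(p) = p*3 = 3*p)
-101*(j(T(0)) + 121) = -101*(3*(2*0) + 121) = -101*(3*0 + 121) = -101*(0 + 121) = -101*121 = -12221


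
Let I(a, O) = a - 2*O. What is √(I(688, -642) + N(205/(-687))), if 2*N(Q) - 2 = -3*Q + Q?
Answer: 2*√232833918/687 ≈ 44.422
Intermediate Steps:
N(Q) = 1 - Q (N(Q) = 1 + (-3*Q + Q)/2 = 1 + (-2*Q)/2 = 1 - Q)
√(I(688, -642) + N(205/(-687))) = √((688 - 2*(-642)) + (1 - 205/(-687))) = √((688 + 1284) + (1 - 205*(-1)/687)) = √(1972 + (1 - 1*(-205/687))) = √(1972 + (1 + 205/687)) = √(1972 + 892/687) = √(1355656/687) = 2*√232833918/687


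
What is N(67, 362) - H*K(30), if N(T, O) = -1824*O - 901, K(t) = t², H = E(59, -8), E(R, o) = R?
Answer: -714289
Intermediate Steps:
H = 59
N(T, O) = -901 - 1824*O
N(67, 362) - H*K(30) = (-901 - 1824*362) - 59*30² = (-901 - 660288) - 59*900 = -661189 - 1*53100 = -661189 - 53100 = -714289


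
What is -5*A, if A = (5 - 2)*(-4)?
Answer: 60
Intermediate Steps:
A = -12 (A = 3*(-4) = -12)
-5*A = -5*(-12) = 60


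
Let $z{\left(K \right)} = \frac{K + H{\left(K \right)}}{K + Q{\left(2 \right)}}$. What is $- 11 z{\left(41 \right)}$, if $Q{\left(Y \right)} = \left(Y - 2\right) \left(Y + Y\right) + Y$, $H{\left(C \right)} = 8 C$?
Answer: $- \frac{4059}{43} \approx -94.395$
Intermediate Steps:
$Q{\left(Y \right)} = Y + 2 Y \left(-2 + Y\right)$ ($Q{\left(Y \right)} = \left(-2 + Y\right) 2 Y + Y = 2 Y \left(-2 + Y\right) + Y = Y + 2 Y \left(-2 + Y\right)$)
$z{\left(K \right)} = \frac{9 K}{2 + K}$ ($z{\left(K \right)} = \frac{K + 8 K}{K + 2 \left(-3 + 2 \cdot 2\right)} = \frac{9 K}{K + 2 \left(-3 + 4\right)} = \frac{9 K}{K + 2 \cdot 1} = \frac{9 K}{K + 2} = \frac{9 K}{2 + K}$)
$- 11 z{\left(41 \right)} = - 11 \cdot 9 \cdot 41 \frac{1}{2 + 41} = - 11 \cdot 9 \cdot 41 \cdot \frac{1}{43} = \left(-11\right) \frac{369}{43} = - \frac{4059}{43}$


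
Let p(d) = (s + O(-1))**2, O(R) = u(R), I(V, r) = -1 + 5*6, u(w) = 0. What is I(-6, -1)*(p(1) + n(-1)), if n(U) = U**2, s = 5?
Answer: 754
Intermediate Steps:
I(V, r) = 29 (I(V, r) = -1 + 30 = 29)
O(R) = 0
p(d) = 25 (p(d) = (5 + 0)**2 = 5**2 = 25)
I(-6, -1)*(p(1) + n(-1)) = 29*(25 + (-1)**2) = 29*(25 + 1) = 29*26 = 754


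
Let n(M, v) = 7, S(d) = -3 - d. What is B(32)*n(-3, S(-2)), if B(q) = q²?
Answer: 7168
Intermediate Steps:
B(32)*n(-3, S(-2)) = 32²*7 = 1024*7 = 7168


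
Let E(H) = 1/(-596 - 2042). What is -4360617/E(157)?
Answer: 11503307646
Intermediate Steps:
E(H) = -1/2638 (E(H) = 1/(-2638) = -1/2638)
-4360617/E(157) = -4360617/(-1/2638) = -4360617*(-2638) = 11503307646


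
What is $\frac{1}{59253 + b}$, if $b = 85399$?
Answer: $\frac{1}{144652} \approx 6.9131 \cdot 10^{-6}$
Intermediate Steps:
$\frac{1}{59253 + b} = \frac{1}{59253 + 85399} = \frac{1}{144652}$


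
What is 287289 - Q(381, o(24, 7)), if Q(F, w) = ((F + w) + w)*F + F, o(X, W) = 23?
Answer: 124221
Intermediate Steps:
Q(F, w) = F + F*(F + 2*w) (Q(F, w) = (F + 2*w)*F + F = F*(F + 2*w) + F = F + F*(F + 2*w))
287289 - Q(381, o(24, 7)) = 287289 - 381*(1 + 381 + 2*23) = 287289 - 381*(1 + 381 + 46) = 287289 - 381*428 = 287289 - 1*163068 = 287289 - 163068 = 124221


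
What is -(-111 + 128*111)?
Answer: -14097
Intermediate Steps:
-(-111 + 128*111) = -(-111 + 14208) = -1*14097 = -14097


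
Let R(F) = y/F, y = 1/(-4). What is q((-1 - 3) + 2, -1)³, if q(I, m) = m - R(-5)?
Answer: -9261/8000 ≈ -1.1576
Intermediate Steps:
y = -¼ ≈ -0.25000
R(F) = -1/(4*F)
q(I, m) = -1/20 + m (q(I, m) = m - (-1)/(4*(-5)) = m - (-1)*(-1)/(4*5) = m - 1*1/20 = m - 1/20 = -1/20 + m)
q((-1 - 3) + 2, -1)³ = (-1/20 - 1)³ = (-21/20)³ = -9261/8000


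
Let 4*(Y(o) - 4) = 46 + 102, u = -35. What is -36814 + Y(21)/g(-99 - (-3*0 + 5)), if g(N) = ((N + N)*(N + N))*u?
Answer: -55745231401/1514240 ≈ -36814.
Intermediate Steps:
Y(o) = 41 (Y(o) = 4 + (46 + 102)/4 = 4 + (¼)*148 = 4 + 37 = 41)
g(N) = -140*N² (g(N) = ((N + N)*(N + N))*(-35) = ((2*N)*(2*N))*(-35) = (4*N²)*(-35) = -140*N²)
-36814 + Y(21)/g(-99 - (-3*0 + 5)) = -36814 + 41/((-140*(-99 - (-3*0 + 5))²)) = -36814 + 41/((-140*(-99 - (0 + 5))²)) = -36814 + 41/((-140*(-99 - 1*5)²)) = -36814 + 41/((-140*(-99 - 5)²)) = -36814 + 41/((-140*(-104)²)) = -36814 + 41/((-140*10816)) = -36814 + 41/(-1514240) = -36814 + 41*(-1/1514240) = -36814 - 41/1514240 = -55745231401/1514240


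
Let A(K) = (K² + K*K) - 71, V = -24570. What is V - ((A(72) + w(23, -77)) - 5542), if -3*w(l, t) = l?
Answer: -87952/3 ≈ -29317.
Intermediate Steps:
w(l, t) = -l/3
A(K) = -71 + 2*K² (A(K) = (K² + K²) - 71 = 2*K² - 71 = -71 + 2*K²)
V - ((A(72) + w(23, -77)) - 5542) = -24570 - (((-71 + 2*72²) - ⅓*23) - 5542) = -24570 - (((-71 + 2*5184) - 23/3) - 5542) = -24570 - (((-71 + 10368) - 23/3) - 5542) = -24570 - ((10297 - 23/3) - 5542) = -24570 - (30868/3 - 5542) = -24570 - 1*14242/3 = -24570 - 14242/3 = -87952/3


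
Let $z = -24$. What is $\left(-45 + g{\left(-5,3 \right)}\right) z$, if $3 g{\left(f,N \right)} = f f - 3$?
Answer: $904$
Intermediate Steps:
$g{\left(f,N \right)} = -1 + \frac{f^{2}}{3}$ ($g{\left(f,N \right)} = \frac{f f - 3}{3} = \frac{f^{2} - 3}{3} = \frac{-3 + f^{2}}{3} = -1 + \frac{f^{2}}{3}$)
$\left(-45 + g{\left(-5,3 \right)}\right) z = \left(-45 - \left(1 - \frac{\left(-5\right)^{2}}{3}\right)\right) \left(-24\right) = \left(-45 + \left(-1 + \frac{1}{3} \cdot 25\right)\right) \left(-24\right) = \left(-45 + \left(-1 + \frac{25}{3}\right)\right) \left(-24\right) = \left(-45 + \frac{22}{3}\right) \left(-24\right) = \left(- \frac{113}{3}\right) \left(-24\right) = 904$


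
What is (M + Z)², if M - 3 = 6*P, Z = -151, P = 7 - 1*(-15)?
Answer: 256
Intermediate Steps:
P = 22 (P = 7 + 15 = 22)
M = 135 (M = 3 + 6*22 = 3 + 132 = 135)
(M + Z)² = (135 - 151)² = (-16)² = 256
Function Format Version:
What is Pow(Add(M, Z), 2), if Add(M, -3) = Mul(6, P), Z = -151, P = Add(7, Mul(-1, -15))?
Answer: 256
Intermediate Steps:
P = 22 (P = Add(7, 15) = 22)
M = 135 (M = Add(3, Mul(6, 22)) = Add(3, 132) = 135)
Pow(Add(M, Z), 2) = Pow(Add(135, -151), 2) = Pow(-16, 2) = 256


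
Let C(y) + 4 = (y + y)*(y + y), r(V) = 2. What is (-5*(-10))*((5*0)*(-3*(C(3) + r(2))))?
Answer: 0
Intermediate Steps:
C(y) = -4 + 4*y² (C(y) = -4 + (y + y)*(y + y) = -4 + (2*y)*(2*y) = -4 + 4*y²)
(-5*(-10))*((5*0)*(-3*(C(3) + r(2)))) = (-5*(-10))*((5*0)*(-3*((-4 + 4*3²) + 2))) = 50*(0*(-3*((-4 + 4*9) + 2))) = 50*(0*(-3*((-4 + 36) + 2))) = 50*(0*(-3*(32 + 2))) = 50*(0*(-3*34)) = 50*(0*(-102)) = 50*0 = 0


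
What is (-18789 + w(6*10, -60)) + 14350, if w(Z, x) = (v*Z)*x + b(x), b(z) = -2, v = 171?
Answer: -620041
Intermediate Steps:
w(Z, x) = -2 + 171*Z*x (w(Z, x) = (171*Z)*x - 2 = 171*Z*x - 2 = -2 + 171*Z*x)
(-18789 + w(6*10, -60)) + 14350 = (-18789 + (-2 + 171*(6*10)*(-60))) + 14350 = (-18789 + (-2 + 171*60*(-60))) + 14350 = (-18789 + (-2 - 615600)) + 14350 = (-18789 - 615602) + 14350 = -634391 + 14350 = -620041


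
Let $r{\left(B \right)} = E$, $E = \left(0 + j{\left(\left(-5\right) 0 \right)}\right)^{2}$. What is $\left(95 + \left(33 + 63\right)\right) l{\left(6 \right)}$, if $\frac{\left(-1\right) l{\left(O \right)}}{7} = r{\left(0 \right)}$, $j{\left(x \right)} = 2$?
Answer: $-5348$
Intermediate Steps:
$E = 4$ ($E = \left(0 + 2\right)^{2} = 2^{2} = 4$)
$r{\left(B \right)} = 4$
$l{\left(O \right)} = -28$ ($l{\left(O \right)} = \left(-7\right) 4 = -28$)
$\left(95 + \left(33 + 63\right)\right) l{\left(6 \right)} = \left(95 + \left(33 + 63\right)\right) \left(-28\right) = \left(95 + 96\right) \left(-28\right) = 191 \left(-28\right) = -5348$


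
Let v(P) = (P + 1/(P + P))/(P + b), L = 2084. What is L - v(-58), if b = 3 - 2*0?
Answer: 13289191/6380 ≈ 2082.9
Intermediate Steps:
b = 3 (b = 3 + 0 = 3)
v(P) = (P + 1/(2*P))/(3 + P) (v(P) = (P + 1/(P + P))/(P + 3) = (P + 1/(2*P))/(3 + P))
L - v(-58) = 2084 - (½ + (-58)²)/((-58)*(3 - 58)) = 2084 - (-1)*(½ + 3364)/(58*(-55)) = 2084 - (-1)*(-1)*6729/(58*55*2) = 2084 - 1*6729/6380 = 2084 - 6729/6380 = 13289191/6380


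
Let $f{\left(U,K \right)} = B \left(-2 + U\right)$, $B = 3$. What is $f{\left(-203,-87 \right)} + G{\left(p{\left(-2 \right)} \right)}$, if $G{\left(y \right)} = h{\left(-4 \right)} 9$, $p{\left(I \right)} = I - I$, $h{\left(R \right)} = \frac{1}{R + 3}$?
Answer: $-624$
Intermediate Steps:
$f{\left(U,K \right)} = -6 + 3 U$ ($f{\left(U,K \right)} = 3 \left(-2 + U\right) = -6 + 3 U$)
$h{\left(R \right)} = \frac{1}{3 + R}$
$p{\left(I \right)} = 0$
$G{\left(y \right)} = -9$ ($G{\left(y \right)} = \frac{1}{3 - 4} \cdot 9 = \frac{1}{-1} \cdot 9 = \left(-1\right) 9 = -9$)
$f{\left(-203,-87 \right)} + G{\left(p{\left(-2 \right)} \right)} = \left(-6 + 3 \left(-203\right)\right) - 9 = \left(-6 - 609\right) - 9 = -615 - 9 = -624$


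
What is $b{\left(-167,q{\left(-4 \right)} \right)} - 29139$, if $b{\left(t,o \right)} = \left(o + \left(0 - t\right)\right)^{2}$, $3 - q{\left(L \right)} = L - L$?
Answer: $-239$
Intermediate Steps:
$q{\left(L \right)} = 3$ ($q{\left(L \right)} = 3 - \left(L - L\right) = 3 - 0 = 3 + 0 = 3$)
$b{\left(t,o \right)} = \left(o - t\right)^{2}$
$b{\left(-167,q{\left(-4 \right)} \right)} - 29139 = \left(3 - -167\right)^{2} - 29139 = \left(3 + 167\right)^{2} - 29139 = 170^{2} - 29139 = 28900 - 29139 = -239$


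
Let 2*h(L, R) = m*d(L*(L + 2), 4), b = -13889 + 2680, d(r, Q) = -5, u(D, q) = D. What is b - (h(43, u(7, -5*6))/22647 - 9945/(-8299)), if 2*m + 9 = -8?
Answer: -8427713605783/751789812 ≈ -11210.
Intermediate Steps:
m = -17/2 (m = -9/2 + (½)*(-8) = -9/2 - 4 = -17/2 ≈ -8.5000)
b = -11209
h(L, R) = 85/4 (h(L, R) = (-17/2*(-5))/2 = (½)*(85/2) = 85/4)
b - (h(43, u(7, -5*6))/22647 - 9945/(-8299)) = -11209 - ((85/4)/22647 - 9945/(-8299)) = -11209 - ((85/4)*(1/22647) - 9945*(-1/8299)) = -11209 - (85/90588 + 9945/8299) = -11209 - 1*901603075/751789812 = -11209 - 901603075/751789812 = -8427713605783/751789812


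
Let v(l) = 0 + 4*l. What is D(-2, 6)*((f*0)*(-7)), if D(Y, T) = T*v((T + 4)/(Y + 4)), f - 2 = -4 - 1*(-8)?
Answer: 0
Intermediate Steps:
f = 6 (f = 2 + (-4 - 1*(-8)) = 2 + (-4 + 8) = 2 + 4 = 6)
v(l) = 4*l
D(Y, T) = 4*T*(4 + T)/(4 + Y) (D(Y, T) = T*(4*((T + 4)/(Y + 4))) = T*(4*((4 + T)/(4 + Y))) = T*(4*(4 + T)/(4 + Y)) = 4*T*(4 + T)/(4 + Y))
D(-2, 6)*((f*0)*(-7)) = (4*6*(4 + 6)/(4 - 2))*((6*0)*(-7)) = (4*6*10/2)*(0*(-7)) = (4*6*(½)*10)*0 = 120*0 = 0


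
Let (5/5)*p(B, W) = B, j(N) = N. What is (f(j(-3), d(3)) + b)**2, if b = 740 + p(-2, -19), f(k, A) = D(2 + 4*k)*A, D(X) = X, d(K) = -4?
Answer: 605284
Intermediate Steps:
p(B, W) = B
f(k, A) = A*(2 + 4*k) (f(k, A) = (2 + 4*k)*A = A*(2 + 4*k))
b = 738 (b = 740 - 2 = 738)
(f(j(-3), d(3)) + b)**2 = (2*(-4)*(1 + 2*(-3)) + 738)**2 = (2*(-4)*(1 - 6) + 738)**2 = (2*(-4)*(-5) + 738)**2 = (40 + 738)**2 = 778**2 = 605284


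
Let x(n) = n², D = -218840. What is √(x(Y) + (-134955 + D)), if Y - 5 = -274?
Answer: I*√281434 ≈ 530.5*I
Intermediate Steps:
Y = -269 (Y = 5 - 274 = -269)
√(x(Y) + (-134955 + D)) = √((-269)² + (-134955 - 218840)) = √(72361 - 353795) = √(-281434) = I*√281434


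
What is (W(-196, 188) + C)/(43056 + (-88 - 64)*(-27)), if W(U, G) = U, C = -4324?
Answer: -113/1179 ≈ -0.095844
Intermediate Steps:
(W(-196, 188) + C)/(43056 + (-88 - 64)*(-27)) = (-196 - 4324)/(43056 + (-88 - 64)*(-27)) = -4520/(43056 - 152*(-27)) = -4520/(43056 + 4104) = -4520/47160 = -4520*1/47160 = -113/1179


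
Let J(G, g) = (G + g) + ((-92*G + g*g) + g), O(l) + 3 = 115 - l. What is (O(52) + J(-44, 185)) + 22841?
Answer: 61500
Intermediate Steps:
O(l) = 112 - l (O(l) = -3 + (115 - l) = 112 - l)
J(G, g) = g**2 - 91*G + 2*g (J(G, g) = (G + g) + ((-92*G + g**2) + g) = (G + g) + ((g**2 - 92*G) + g) = (G + g) + (g + g**2 - 92*G) = g**2 - 91*G + 2*g)
(O(52) + J(-44, 185)) + 22841 = ((112 - 1*52) + (185**2 - 91*(-44) + 2*185)) + 22841 = ((112 - 52) + (34225 + 4004 + 370)) + 22841 = (60 + 38599) + 22841 = 38659 + 22841 = 61500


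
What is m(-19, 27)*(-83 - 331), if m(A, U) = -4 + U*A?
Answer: 214038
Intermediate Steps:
m(A, U) = -4 + A*U
m(-19, 27)*(-83 - 331) = (-4 - 19*27)*(-83 - 331) = (-4 - 513)*(-414) = -517*(-414) = 214038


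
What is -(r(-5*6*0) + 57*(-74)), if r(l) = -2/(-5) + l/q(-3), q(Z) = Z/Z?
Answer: 21088/5 ≈ 4217.6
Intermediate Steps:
q(Z) = 1
r(l) = 2/5 + l (r(l) = -2/(-5) + l/1 = -2*(-1/5) + l*1 = 2/5 + l)
-(r(-5*6*0) + 57*(-74)) = -((2/5 - 5*6*0) + 57*(-74)) = -((2/5 - 30*0) - 4218) = -((2/5 + 0) - 4218) = -(2/5 - 4218) = -1*(-21088/5) = 21088/5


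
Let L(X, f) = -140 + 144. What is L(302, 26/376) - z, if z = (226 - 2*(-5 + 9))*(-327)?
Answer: 71290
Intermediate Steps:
L(X, f) = 4
z = -71286 (z = (226 - 2*4)*(-327) = (226 - 8)*(-327) = 218*(-327) = -71286)
L(302, 26/376) - z = 4 - 1*(-71286) = 4 + 71286 = 71290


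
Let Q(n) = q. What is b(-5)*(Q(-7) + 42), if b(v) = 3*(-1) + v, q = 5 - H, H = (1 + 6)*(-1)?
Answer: -432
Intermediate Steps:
H = -7 (H = 7*(-1) = -7)
q = 12 (q = 5 - 1*(-7) = 5 + 7 = 12)
Q(n) = 12
b(v) = -3 + v
b(-5)*(Q(-7) + 42) = (-3 - 5)*(12 + 42) = -8*54 = -432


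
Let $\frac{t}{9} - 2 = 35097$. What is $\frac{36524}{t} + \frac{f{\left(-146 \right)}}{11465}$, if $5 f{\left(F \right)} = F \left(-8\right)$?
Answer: $\frac{2462698988}{18108451575} \approx 0.136$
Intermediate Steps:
$f{\left(F \right)} = - \frac{8 F}{5}$ ($f{\left(F \right)} = \frac{F \left(-8\right)}{5} = \frac{\left(-8\right) F}{5} = - \frac{8 F}{5}$)
$t = 315891$ ($t = 18 + 9 \cdot 35097 = 18 + 315873 = 315891$)
$\frac{36524}{t} + \frac{f{\left(-146 \right)}}{11465} = \frac{36524}{315891} + \frac{\left(- \frac{8}{5}\right) \left(-146\right)}{11465} = 36524 \cdot \frac{1}{315891} + \frac{1168}{5} \cdot \frac{1}{11465} = \frac{36524}{315891} + \frac{1168}{57325} = \frac{2462698988}{18108451575}$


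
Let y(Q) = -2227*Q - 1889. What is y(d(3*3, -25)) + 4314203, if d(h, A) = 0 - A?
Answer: 4256639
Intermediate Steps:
d(h, A) = -A
y(Q) = -1889 - 2227*Q
y(d(3*3, -25)) + 4314203 = (-1889 - (-2227)*(-25)) + 4314203 = (-1889 - 2227*25) + 4314203 = (-1889 - 55675) + 4314203 = -57564 + 4314203 = 4256639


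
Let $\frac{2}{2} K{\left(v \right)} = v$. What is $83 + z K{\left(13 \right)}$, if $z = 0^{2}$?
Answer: $83$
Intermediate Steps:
$z = 0$
$K{\left(v \right)} = v$
$83 + z K{\left(13 \right)} = 83 + 0 \cdot 13 = 83 + 0 = 83$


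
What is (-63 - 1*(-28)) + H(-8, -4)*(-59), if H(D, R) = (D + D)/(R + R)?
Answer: -153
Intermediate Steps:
H(D, R) = D/R (H(D, R) = (2*D)/((2*R)) = (2*D)*(1/(2*R)) = D/R)
(-63 - 1*(-28)) + H(-8, -4)*(-59) = (-63 - 1*(-28)) - 8/(-4)*(-59) = (-63 + 28) - 8*(-¼)*(-59) = -35 + 2*(-59) = -35 - 118 = -153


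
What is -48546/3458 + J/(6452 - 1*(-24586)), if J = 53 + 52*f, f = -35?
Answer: -36020977/2555462 ≈ -14.096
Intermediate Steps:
J = -1767 (J = 53 + 52*(-35) = 53 - 1820 = -1767)
-48546/3458 + J/(6452 - 1*(-24586)) = -48546/3458 - 1767/(6452 - 1*(-24586)) = -48546*1/3458 - 1767/(6452 + 24586) = -24273/1729 - 1767/31038 = -24273/1729 - 1767*1/31038 = -24273/1729 - 589/10346 = -36020977/2555462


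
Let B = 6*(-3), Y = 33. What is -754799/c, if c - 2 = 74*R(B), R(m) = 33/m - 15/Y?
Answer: 24908367/5521 ≈ 4511.6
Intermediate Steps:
B = -18
R(m) = -5/11 + 33/m (R(m) = 33/m - 15/33 = 33/m - 15*1/33 = 33/m - 5/11 = -5/11 + 33/m)
c = -5521/33 (c = 2 + 74*(-5/11 + 33/(-18)) = 2 + 74*(-5/11 + 33*(-1/18)) = 2 + 74*(-5/11 - 11/6) = 2 + 74*(-151/66) = 2 - 5587/33 = -5521/33 ≈ -167.30)
-754799/c = -754799/(-5521/33) = -754799*(-33/5521) = 24908367/5521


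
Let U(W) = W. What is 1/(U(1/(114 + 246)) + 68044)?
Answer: 360/24495841 ≈ 1.4696e-5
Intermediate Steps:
1/(U(1/(114 + 246)) + 68044) = 1/(1/(114 + 246) + 68044) = 1/(1/360 + 68044) = 1/(24495841/360) = 360/24495841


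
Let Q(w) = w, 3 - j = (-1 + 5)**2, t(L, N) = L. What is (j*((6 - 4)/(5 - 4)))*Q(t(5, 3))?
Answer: -130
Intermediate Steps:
j = -13 (j = 3 - (-1 + 5)**2 = 3 - 1*4**2 = 3 - 1*16 = 3 - 16 = -13)
(j*((6 - 4)/(5 - 4)))*Q(t(5, 3)) = -13*(6 - 4)/(5 - 4)*5 = -26/1*5 = -26*5 = -130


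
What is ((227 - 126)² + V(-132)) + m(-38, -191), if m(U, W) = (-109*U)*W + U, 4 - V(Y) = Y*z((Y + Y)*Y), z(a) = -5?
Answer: -781615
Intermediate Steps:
V(Y) = 4 + 5*Y (V(Y) = 4 - Y*(-5) = 4 - (-5)*Y = 4 + 5*Y)
m(U, W) = U - 109*U*W (m(U, W) = -109*U*W + U = U - 109*U*W)
((227 - 126)² + V(-132)) + m(-38, -191) = ((227 - 126)² + (4 + 5*(-132))) - 38*(1 - 109*(-191)) = (101² + (4 - 660)) - 38*(1 + 20819) = (10201 - 656) - 38*20820 = 9545 - 791160 = -781615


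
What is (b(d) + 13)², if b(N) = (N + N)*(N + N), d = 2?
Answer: 841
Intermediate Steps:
b(N) = 4*N² (b(N) = (2*N)*(2*N) = 4*N²)
(b(d) + 13)² = (4*2² + 13)² = (4*4 + 13)² = (16 + 13)² = 29² = 841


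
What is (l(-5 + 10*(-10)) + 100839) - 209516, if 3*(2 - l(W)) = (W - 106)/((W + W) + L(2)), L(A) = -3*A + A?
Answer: -69769561/642 ≈ -1.0868e+5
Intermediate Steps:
L(A) = -2*A
l(W) = 2 - (-106 + W)/(3*(-4 + 2*W)) (l(W) = 2 - (W - 106)/(3*((W + W) - 2*2)) = 2 - (-106 + W)/(3*(2*W - 4)) = 2 - (-106 + W)/(3*(-4 + 2*W)))
(l(-5 + 10*(-10)) + 100839) - 209516 = ((82 + 11*(-5 + 10*(-10)))/(6*(-2 + (-5 + 10*(-10)))) + 100839) - 209516 = ((82 + 11*(-5 - 100))/(6*(-2 + (-5 - 100))) + 100839) - 209516 = ((82 + 11*(-105))/(6*(-2 - 105)) + 100839) - 209516 = ((⅙)*(82 - 1155)/(-107) + 100839) - 209516 = ((⅙)*(-1/107)*(-1073) + 100839) - 209516 = (1073/642 + 100839) - 209516 = 64739711/642 - 209516 = -69769561/642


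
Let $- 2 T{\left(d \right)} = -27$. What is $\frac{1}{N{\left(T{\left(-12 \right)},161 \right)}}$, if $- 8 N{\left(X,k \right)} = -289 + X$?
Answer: $\frac{16}{551} \approx 0.029038$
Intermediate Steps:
$T{\left(d \right)} = \frac{27}{2}$ ($T{\left(d \right)} = \left(- \frac{1}{2}\right) \left(-27\right) = \frac{27}{2}$)
$N{\left(X,k \right)} = \frac{289}{8} - \frac{X}{8}$ ($N{\left(X,k \right)} = - \frac{-289 + X}{8} = \frac{289}{8} - \frac{X}{8}$)
$\frac{1}{N{\left(T{\left(-12 \right)},161 \right)}} = \frac{1}{\frac{289}{8} - \frac{27}{16}} = \frac{1}{\frac{551}{16}} = \frac{16}{551}$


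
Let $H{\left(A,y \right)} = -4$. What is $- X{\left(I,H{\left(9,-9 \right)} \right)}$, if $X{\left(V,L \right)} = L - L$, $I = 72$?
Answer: $0$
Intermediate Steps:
$X{\left(V,L \right)} = 0$
$- X{\left(I,H{\left(9,-9 \right)} \right)} = \left(-1\right) 0 = 0$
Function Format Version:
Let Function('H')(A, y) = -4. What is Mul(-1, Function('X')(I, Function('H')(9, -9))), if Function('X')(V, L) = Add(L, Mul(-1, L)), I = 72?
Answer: 0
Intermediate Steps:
Function('X')(V, L) = 0
Mul(-1, Function('X')(I, Function('H')(9, -9))) = Mul(-1, 0) = 0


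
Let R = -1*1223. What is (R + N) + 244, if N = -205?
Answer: -1184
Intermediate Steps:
R = -1223
(R + N) + 244 = (-1223 - 205) + 244 = -1428 + 244 = -1184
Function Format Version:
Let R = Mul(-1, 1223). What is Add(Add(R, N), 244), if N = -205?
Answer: -1184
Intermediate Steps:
R = -1223
Add(Add(R, N), 244) = Add(Add(-1223, -205), 244) = Add(-1428, 244) = -1184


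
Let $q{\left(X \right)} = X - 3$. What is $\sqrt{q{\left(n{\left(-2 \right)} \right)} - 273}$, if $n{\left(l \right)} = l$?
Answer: $i \sqrt{278} \approx 16.673 i$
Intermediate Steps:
$q{\left(X \right)} = -3 + X$
$\sqrt{q{\left(n{\left(-2 \right)} \right)} - 273} = \sqrt{\left(-3 - 2\right) - 273} = \sqrt{-5 - 273} = \sqrt{-278} = i \sqrt{278}$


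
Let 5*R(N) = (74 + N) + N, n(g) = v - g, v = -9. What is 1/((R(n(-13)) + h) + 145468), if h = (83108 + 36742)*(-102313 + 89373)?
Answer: -5/7753567578 ≈ -6.4486e-10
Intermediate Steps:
n(g) = -9 - g
R(N) = 74/5 + 2*N/5 (R(N) = ((74 + N) + N)/5 = (74 + 2*N)/5 = 74/5 + 2*N/5)
h = -1550859000 (h = 119850*(-12940) = -1550859000)
1/((R(n(-13)) + h) + 145468) = 1/(((74/5 + 2*(-9 - 1*(-13))/5) - 1550859000) + 145468) = 1/(((74/5 + 2*(-9 + 13)/5) - 1550859000) + 145468) = 1/(((74/5 + (⅖)*4) - 1550859000) + 145468) = 1/(((74/5 + 8/5) - 1550859000) + 145468) = 1/((82/5 - 1550859000) + 145468) = 1/(-7754294918/5 + 145468) = 1/(-7753567578/5) = -5/7753567578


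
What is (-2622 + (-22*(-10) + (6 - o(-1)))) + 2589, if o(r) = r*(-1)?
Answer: 192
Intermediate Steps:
o(r) = -r
(-2622 + (-22*(-10) + (6 - o(-1)))) + 2589 = (-2622 + (-22*(-10) + (6 - (-1)*(-1)))) + 2589 = (-2622 + (220 + (6 - 1*1))) + 2589 = (-2622 + (220 + (6 - 1))) + 2589 = (-2622 + (220 + 5)) + 2589 = (-2622 + 225) + 2589 = -2397 + 2589 = 192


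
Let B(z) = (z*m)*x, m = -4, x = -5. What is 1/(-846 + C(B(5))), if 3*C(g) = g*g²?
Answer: 3/997462 ≈ 3.0076e-6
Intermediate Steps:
B(z) = 20*z (B(z) = (z*(-4))*(-5) = -4*z*(-5) = 20*z)
C(g) = g³/3 (C(g) = (g*g²)/3 = g³/3)
1/(-846 + C(B(5))) = 1/(-846 + (20*5)³/3) = 1/(-846 + (⅓)*100³) = 1/(-846 + (⅓)*1000000) = 1/(-846 + 1000000/3) = 1/(997462/3) = 3/997462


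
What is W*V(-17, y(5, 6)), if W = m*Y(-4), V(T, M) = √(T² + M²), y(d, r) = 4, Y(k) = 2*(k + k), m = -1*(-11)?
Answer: -176*√305 ≈ -3073.7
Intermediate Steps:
m = 11
Y(k) = 4*k (Y(k) = 2*(2*k) = 4*k)
V(T, M) = √(M² + T²)
W = -176 (W = 11*(4*(-4)) = 11*(-16) = -176)
W*V(-17, y(5, 6)) = -176*√(4² + (-17)²) = -176*√(16 + 289) = -176*√305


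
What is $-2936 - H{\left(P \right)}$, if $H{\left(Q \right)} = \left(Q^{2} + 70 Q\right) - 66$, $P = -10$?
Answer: $-2270$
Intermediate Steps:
$H{\left(Q \right)} = -66 + Q^{2} + 70 Q$
$-2936 - H{\left(P \right)} = -2936 - \left(-66 + \left(-10\right)^{2} + 70 \left(-10\right)\right) = -2936 - \left(-66 + 100 - 700\right) = -2936 - -666 = -2936 + 666 = -2270$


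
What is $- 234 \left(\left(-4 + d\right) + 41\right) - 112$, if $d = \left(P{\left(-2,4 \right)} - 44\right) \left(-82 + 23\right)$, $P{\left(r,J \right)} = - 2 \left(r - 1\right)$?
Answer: $-533398$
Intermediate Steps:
$P{\left(r,J \right)} = 2 - 2 r$ ($P{\left(r,J \right)} = - 2 \left(-1 + r\right) = 2 - 2 r$)
$d = 2242$ ($d = \left(\left(2 - -4\right) - 44\right) \left(-82 + 23\right) = \left(\left(2 + 4\right) - 44\right) \left(-59\right) = \left(6 - 44\right) \left(-59\right) = \left(-38\right) \left(-59\right) = 2242$)
$- 234 \left(\left(-4 + d\right) + 41\right) - 112 = - 234 \left(\left(-4 + 2242\right) + 41\right) - 112 = - 234 \left(2238 + 41\right) - 112 = \left(-234\right) 2279 - 112 = -533286 - 112 = -533398$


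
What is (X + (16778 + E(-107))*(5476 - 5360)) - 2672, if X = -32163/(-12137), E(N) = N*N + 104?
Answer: 39854590351/12137 ≈ 3.2837e+6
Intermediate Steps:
E(N) = 104 + N² (E(N) = N² + 104 = 104 + N²)
X = 32163/12137 (X = -32163*(-1/12137) = 32163/12137 ≈ 2.6500)
(X + (16778 + E(-107))*(5476 - 5360)) - 2672 = (32163/12137 + (16778 + (104 + (-107)²))*(5476 - 5360)) - 2672 = (32163/12137 + (16778 + (104 + 11449))*116) - 2672 = (32163/12137 + (16778 + 11553)*116) - 2672 = (32163/12137 + 28331*116) - 2672 = (32163/12137 + 3286396) - 2672 = 39887020415/12137 - 2672 = 39854590351/12137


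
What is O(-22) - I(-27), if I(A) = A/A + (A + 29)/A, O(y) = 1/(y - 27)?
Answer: -1252/1323 ≈ -0.94633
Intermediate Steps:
O(y) = 1/(-27 + y)
I(A) = 1 + (29 + A)/A
O(-22) - I(-27) = 1/(-27 - 22) - (2 + 29/(-27)) = 1/(-49) - (2 + 29*(-1/27)) = -1/49 - (2 - 29/27) = -1/49 - 1*25/27 = -1/49 - 25/27 = -1252/1323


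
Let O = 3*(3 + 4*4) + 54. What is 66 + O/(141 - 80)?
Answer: 4137/61 ≈ 67.820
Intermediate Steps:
O = 111 (O = 3*(3 + 16) + 54 = 3*19 + 54 = 57 + 54 = 111)
66 + O/(141 - 80) = 66 + 111/(141 - 80) = 66 + 111/61 = 4137/61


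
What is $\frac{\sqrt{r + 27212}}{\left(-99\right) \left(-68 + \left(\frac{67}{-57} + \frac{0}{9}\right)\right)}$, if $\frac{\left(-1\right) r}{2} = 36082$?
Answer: $\frac{38 i \sqrt{11238}}{130119} \approx 0.030959 i$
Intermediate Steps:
$r = -72164$ ($r = \left(-2\right) 36082 = -72164$)
$\frac{\sqrt{r + 27212}}{\left(-99\right) \left(-68 + \left(\frac{67}{-57} + \frac{0}{9}\right)\right)} = \frac{\sqrt{-72164 + 27212}}{\left(-99\right) \left(-68 + \left(\frac{67}{-57} + \frac{0}{9}\right)\right)} = \frac{\sqrt{-44952}}{\left(-99\right) \left(-68 + \left(67 \left(- \frac{1}{57}\right) + 0 \cdot \frac{1}{9}\right)\right)} = \frac{2 i \sqrt{11238}}{\left(-99\right) \left(-68 + \left(- \frac{67}{57} + 0\right)\right)} = \frac{2 i \sqrt{11238}}{\left(-99\right) \left(-68 - \frac{67}{57}\right)} = \frac{2 i \sqrt{11238}}{\left(-99\right) \left(- \frac{3943}{57}\right)} = \frac{2 i \sqrt{11238}}{\frac{130119}{19}} = 2 i \sqrt{11238} \cdot \frac{19}{130119} = \frac{38 i \sqrt{11238}}{130119}$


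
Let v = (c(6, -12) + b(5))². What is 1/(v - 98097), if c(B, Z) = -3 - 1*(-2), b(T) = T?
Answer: -1/98081 ≈ -1.0196e-5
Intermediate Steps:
c(B, Z) = -1 (c(B, Z) = -3 + 2 = -1)
v = 16 (v = (-1 + 5)² = 4² = 16)
1/(v - 98097) = 1/(16 - 98097) = 1/(-98081) = -1/98081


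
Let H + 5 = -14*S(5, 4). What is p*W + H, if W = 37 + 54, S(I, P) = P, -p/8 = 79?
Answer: -57573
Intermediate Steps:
p = -632 (p = -8*79 = -632)
H = -61 (H = -5 - 14*4 = -5 - 56 = -61)
W = 91
p*W + H = -632*91 - 61 = -57512 - 61 = -57573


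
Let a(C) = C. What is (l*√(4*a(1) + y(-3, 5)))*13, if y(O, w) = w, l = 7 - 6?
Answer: 39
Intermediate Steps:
l = 1
(l*√(4*a(1) + y(-3, 5)))*13 = (1*√(4*1 + 5))*13 = (1*√(4 + 5))*13 = (1*√9)*13 = (1*3)*13 = 3*13 = 39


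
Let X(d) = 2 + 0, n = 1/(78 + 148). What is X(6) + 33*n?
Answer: 485/226 ≈ 2.1460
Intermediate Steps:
n = 1/226 ≈ 0.0044248
X(d) = 2
X(6) + 33*n = 2 + 33*(1/226) = 2 + 33/226 = 485/226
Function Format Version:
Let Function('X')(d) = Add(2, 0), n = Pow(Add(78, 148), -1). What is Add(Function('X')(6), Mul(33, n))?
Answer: Rational(485, 226) ≈ 2.1460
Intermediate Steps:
n = Rational(1, 226) (n = Pow(226, -1) = Rational(1, 226) ≈ 0.0044248)
Function('X')(d) = 2
Add(Function('X')(6), Mul(33, n)) = Add(2, Mul(33, Rational(1, 226))) = Add(2, Rational(33, 226)) = Rational(485, 226)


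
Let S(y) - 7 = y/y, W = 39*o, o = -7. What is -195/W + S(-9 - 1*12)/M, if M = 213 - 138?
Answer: 431/525 ≈ 0.82095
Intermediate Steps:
M = 75
W = -273 (W = 39*(-7) = -273)
S(y) = 8 (S(y) = 7 + y/y = 7 + 1 = 8)
-195/W + S(-9 - 1*12)/M = -195/(-273) + 8/75 = -195*(-1/273) + 8*(1/75) = 5/7 + 8/75 = 431/525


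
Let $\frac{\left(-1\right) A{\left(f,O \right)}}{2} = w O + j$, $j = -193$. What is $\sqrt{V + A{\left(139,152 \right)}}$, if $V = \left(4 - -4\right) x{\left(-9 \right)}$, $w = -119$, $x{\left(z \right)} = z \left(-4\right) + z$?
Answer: $\sqrt{36778} \approx 191.78$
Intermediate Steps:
$x{\left(z \right)} = - 3 z$ ($x{\left(z \right)} = - 4 z + z = - 3 z$)
$V = 216$ ($V = \left(4 - -4\right) \left(\left(-3\right) \left(-9\right)\right) = \left(4 + 4\right) 27 = 8 \cdot 27 = 216$)
$A{\left(f,O \right)} = 386 + 238 O$ ($A{\left(f,O \right)} = - 2 \left(- 119 O - 193\right) = - 2 \left(-193 - 119 O\right) = 386 + 238 O$)
$\sqrt{V + A{\left(139,152 \right)}} = \sqrt{216 + \left(386 + 238 \cdot 152\right)} = \sqrt{216 + \left(386 + 36176\right)} = \sqrt{216 + 36562} = \sqrt{36778}$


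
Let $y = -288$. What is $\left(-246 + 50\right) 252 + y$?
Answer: $-49680$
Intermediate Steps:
$\left(-246 + 50\right) 252 + y = \left(-246 + 50\right) 252 - 288 = \left(-196\right) 252 - 288 = -49392 - 288 = -49680$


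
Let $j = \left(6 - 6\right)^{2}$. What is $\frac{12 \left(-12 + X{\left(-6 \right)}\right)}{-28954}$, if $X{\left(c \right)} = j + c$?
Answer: $\frac{108}{14477} \approx 0.0074601$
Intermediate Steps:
$j = 0$ ($j = \left(6 - 6\right)^{2} = 0^{2} = 0$)
$X{\left(c \right)} = c$ ($X{\left(c \right)} = 0 + c = c$)
$\frac{12 \left(-12 + X{\left(-6 \right)}\right)}{-28954} = \frac{12 \left(-12 - 6\right)}{-28954} = 12 \left(-18\right) \left(- \frac{1}{28954}\right) = \left(-216\right) \left(- \frac{1}{28954}\right) = \frac{108}{14477}$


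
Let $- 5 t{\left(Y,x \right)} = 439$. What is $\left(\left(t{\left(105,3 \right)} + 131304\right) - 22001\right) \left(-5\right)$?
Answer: $-546076$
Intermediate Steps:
$t{\left(Y,x \right)} = - \frac{439}{5}$ ($t{\left(Y,x \right)} = \left(- \frac{1}{5}\right) 439 = - \frac{439}{5}$)
$\left(\left(t{\left(105,3 \right)} + 131304\right) - 22001\right) \left(-5\right) = \left(\left(- \frac{439}{5} + 131304\right) - 22001\right) \left(-5\right) = \left(\frac{656081}{5} - 22001\right) \left(-5\right) = \frac{546076}{5} \left(-5\right) = -546076$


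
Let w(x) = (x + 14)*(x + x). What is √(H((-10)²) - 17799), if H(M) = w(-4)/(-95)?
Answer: I*√6425135/19 ≈ 133.41*I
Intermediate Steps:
w(x) = 2*x*(14 + x) (w(x) = (14 + x)*(2*x) = 2*x*(14 + x))
H(M) = 16/19 (H(M) = (2*(-4)*(14 - 4))/(-95) = (2*(-4)*10)*(-1/95) = -80*(-1/95) = 16/19)
√(H((-10)²) - 17799) = √(16/19 - 17799) = √(-338165/19) = I*√6425135/19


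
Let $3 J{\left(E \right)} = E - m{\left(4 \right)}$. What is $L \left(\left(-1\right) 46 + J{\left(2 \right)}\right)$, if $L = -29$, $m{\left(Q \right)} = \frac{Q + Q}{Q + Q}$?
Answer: $\frac{3973}{3} \approx 1324.3$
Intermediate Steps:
$m{\left(Q \right)} = 1$ ($m{\left(Q \right)} = \frac{2 Q}{2 Q} = 2 Q \frac{1}{2 Q} = 1$)
$J{\left(E \right)} = - \frac{1}{3} + \frac{E}{3}$ ($J{\left(E \right)} = \frac{E - 1}{3} = \frac{-1 + E}{3} = - \frac{1}{3} + \frac{E}{3}$)
$L \left(\left(-1\right) 46 + J{\left(2 \right)}\right) = - 29 \left(\left(-1\right) 46 + \left(- \frac{1}{3} + \frac{1}{3} \cdot 2\right)\right) = - 29 \left(-46 + \left(- \frac{1}{3} + \frac{2}{3}\right)\right) = - 29 \left(-46 + \frac{1}{3}\right) = \left(-29\right) \left(- \frac{137}{3}\right) = \frac{3973}{3}$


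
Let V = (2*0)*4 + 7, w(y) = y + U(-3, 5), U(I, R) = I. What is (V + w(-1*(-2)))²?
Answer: 36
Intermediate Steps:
w(y) = -3 + y (w(y) = y - 3 = -3 + y)
V = 7 (V = 0*4 + 7 = 0 + 7 = 7)
(V + w(-1*(-2)))² = (7 + (-3 - 1*(-2)))² = (7 + (-3 + 2))² = (7 - 1)² = 6² = 36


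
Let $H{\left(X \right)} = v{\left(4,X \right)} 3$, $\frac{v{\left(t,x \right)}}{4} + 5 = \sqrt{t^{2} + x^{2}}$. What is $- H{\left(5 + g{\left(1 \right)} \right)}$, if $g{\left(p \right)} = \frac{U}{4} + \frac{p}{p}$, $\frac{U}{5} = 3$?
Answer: $60 - 3 \sqrt{1777} \approx -66.463$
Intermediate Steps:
$U = 15$ ($U = 5 \cdot 3 = 15$)
$g{\left(p \right)} = \frac{19}{4}$ ($g{\left(p \right)} = \frac{15}{4} + \frac{p}{p} = 15 \cdot \frac{1}{4} + 1 = \frac{15}{4} + 1 = \frac{19}{4}$)
$v{\left(t,x \right)} = -20 + 4 \sqrt{t^{2} + x^{2}}$
$H{\left(X \right)} = -60 + 12 \sqrt{16 + X^{2}}$ ($H{\left(X \right)} = \left(-20 + 4 \sqrt{4^{2} + X^{2}}\right) 3 = \left(-20 + 4 \sqrt{16 + X^{2}}\right) 3 = -60 + 12 \sqrt{16 + X^{2}}$)
$- H{\left(5 + g{\left(1 \right)} \right)} = - (-60 + 12 \sqrt{16 + \left(5 + \frac{19}{4}\right)^{2}}) = - (-60 + 12 \sqrt{16 + \left(\frac{39}{4}\right)^{2}}) = - (-60 + 12 \sqrt{16 + \frac{1521}{16}}) = - (-60 + 12 \sqrt{\frac{1777}{16}}) = - (-60 + 12 \frac{\sqrt{1777}}{4}) = - (-60 + 3 \sqrt{1777}) = 60 - 3 \sqrt{1777}$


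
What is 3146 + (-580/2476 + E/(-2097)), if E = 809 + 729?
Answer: 4082387191/1298043 ≈ 3145.0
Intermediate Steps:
E = 1538
3146 + (-580/2476 + E/(-2097)) = 3146 + (-580/2476 + 1538/(-2097)) = 3146 + (-580*1/2476 + 1538*(-1/2097)) = 3146 + (-145/619 - 1538/2097) = 3146 - 1256087/1298043 = 4082387191/1298043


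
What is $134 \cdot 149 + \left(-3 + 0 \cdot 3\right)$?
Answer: $19963$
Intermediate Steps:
$134 \cdot 149 + \left(-3 + 0 \cdot 3\right) = 19966 + \left(-3 + 0\right) = 19966 - 3 = 19963$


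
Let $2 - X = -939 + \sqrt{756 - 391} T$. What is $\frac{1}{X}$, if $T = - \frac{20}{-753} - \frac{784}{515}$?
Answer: $\frac{28302449853105}{26608043708214413} - \frac{44988253068 \sqrt{365}}{26608043708214413} \approx 0.0010314$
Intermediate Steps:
$T = - \frac{580052}{387795}$ ($T = \left(-20\right) \left(- \frac{1}{753}\right) - \frac{784}{515} = \frac{20}{753} - \frac{784}{515} = - \frac{580052}{387795} \approx -1.4958$)
$X = 941 + \frac{580052 \sqrt{365}}{387795}$ ($X = 2 - \left(-939 + \sqrt{756 - 391} \left(- \frac{580052}{387795}\right)\right) = 2 - \left(-939 + \sqrt{365} \left(- \frac{580052}{387795}\right)\right) = 2 - \left(-939 - \frac{580052 \sqrt{365}}{387795}\right) = 2 + \left(939 + \frac{580052 \sqrt{365}}{387795}\right) = 941 + \frac{580052 \sqrt{365}}{387795} \approx 969.58$)
$\frac{1}{X} = \frac{1}{941 + \frac{580052 \sqrt{365}}{387795}}$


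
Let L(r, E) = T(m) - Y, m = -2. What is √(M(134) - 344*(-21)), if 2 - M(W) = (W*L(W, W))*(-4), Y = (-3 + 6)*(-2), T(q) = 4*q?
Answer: √6154 ≈ 78.447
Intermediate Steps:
Y = -6 (Y = 3*(-2) = -6)
L(r, E) = -2 (L(r, E) = 4*(-2) - 1*(-6) = -8 + 6 = -2)
M(W) = 2 - 8*W (M(W) = 2 - W*(-2)*(-4) = 2 - (-2*W)*(-4) = 2 - 8*W)
√(M(134) - 344*(-21)) = √((2 - 8*134) - 344*(-21)) = √((2 - 1072) + 7224) = √(-1070 + 7224) = √6154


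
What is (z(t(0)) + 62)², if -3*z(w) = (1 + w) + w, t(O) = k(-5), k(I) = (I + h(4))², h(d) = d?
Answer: 3721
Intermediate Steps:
k(I) = (4 + I)² (k(I) = (I + 4)² = (4 + I)²)
t(O) = 1 (t(O) = (4 - 5)² = (-1)² = 1)
z(w) = -⅓ - 2*w/3 (z(w) = -((1 + w) + w)/3 = -(1 + 2*w)/3 = -⅓ - 2*w/3)
(z(t(0)) + 62)² = ((-⅓ - ⅔*1) + 62)² = ((-⅓ - ⅔) + 62)² = (-1 + 62)² = 61² = 3721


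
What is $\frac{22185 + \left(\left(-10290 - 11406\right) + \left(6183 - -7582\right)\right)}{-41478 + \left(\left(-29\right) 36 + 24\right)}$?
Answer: $- \frac{7127}{21249} \approx -0.3354$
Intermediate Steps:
$\frac{22185 + \left(\left(-10290 - 11406\right) + \left(6183 - -7582\right)\right)}{-41478 + \left(\left(-29\right) 36 + 24\right)} = \frac{22185 + \left(-21696 + \left(6183 + 7582\right)\right)}{-41478 + \left(-1044 + 24\right)} = \frac{22185 + \left(-21696 + 13765\right)}{-41478 - 1020} = \frac{22185 - 7931}{-42498} = 14254 \left(- \frac{1}{42498}\right) = - \frac{7127}{21249}$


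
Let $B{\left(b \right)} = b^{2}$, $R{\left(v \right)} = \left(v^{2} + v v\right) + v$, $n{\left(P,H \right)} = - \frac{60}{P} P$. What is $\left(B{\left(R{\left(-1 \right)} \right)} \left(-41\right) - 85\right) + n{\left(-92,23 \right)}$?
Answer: $-186$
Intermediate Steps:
$n{\left(P,H \right)} = -60$
$R{\left(v \right)} = v + 2 v^{2}$ ($R{\left(v \right)} = \left(v^{2} + v^{2}\right) + v = 2 v^{2} + v = v + 2 v^{2}$)
$\left(B{\left(R{\left(-1 \right)} \right)} \left(-41\right) - 85\right) + n{\left(-92,23 \right)} = \left(\left(- (1 + 2 \left(-1\right))\right)^{2} \left(-41\right) - 85\right) - 60 = \left(\left(- (1 - 2)\right)^{2} \left(-41\right) - 85\right) - 60 = \left(\left(\left(-1\right) \left(-1\right)\right)^{2} \left(-41\right) - 85\right) - 60 = \left(1^{2} \left(-41\right) - 85\right) - 60 = \left(1 \left(-41\right) - 85\right) - 60 = \left(-41 - 85\right) - 60 = -126 - 60 = -186$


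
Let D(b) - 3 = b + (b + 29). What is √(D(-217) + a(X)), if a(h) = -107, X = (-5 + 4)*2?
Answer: I*√509 ≈ 22.561*I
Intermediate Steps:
X = -2 (X = -1*2 = -2)
D(b) = 32 + 2*b (D(b) = 3 + (b + (b + 29)) = 3 + (b + (29 + b)) = 3 + (29 + 2*b) = 32 + 2*b)
√(D(-217) + a(X)) = √((32 + 2*(-217)) - 107) = √((32 - 434) - 107) = √(-402 - 107) = √(-509) = I*√509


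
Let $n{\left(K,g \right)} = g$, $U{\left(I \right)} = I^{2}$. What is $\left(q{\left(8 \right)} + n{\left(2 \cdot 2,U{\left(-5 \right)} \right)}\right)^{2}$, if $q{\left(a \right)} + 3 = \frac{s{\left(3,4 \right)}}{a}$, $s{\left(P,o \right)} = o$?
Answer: $\frac{2025}{4} \approx 506.25$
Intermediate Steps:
$q{\left(a \right)} = -3 + \frac{4}{a}$
$\left(q{\left(8 \right)} + n{\left(2 \cdot 2,U{\left(-5 \right)} \right)}\right)^{2} = \left(\left(-3 + \frac{4}{8}\right) + \left(-5\right)^{2}\right)^{2} = \left(\left(-3 + 4 \cdot \frac{1}{8}\right) + 25\right)^{2} = \left(\left(-3 + \frac{1}{2}\right) + 25\right)^{2} = \left(- \frac{5}{2} + 25\right)^{2} = \left(\frac{45}{2}\right)^{2} = \frac{2025}{4}$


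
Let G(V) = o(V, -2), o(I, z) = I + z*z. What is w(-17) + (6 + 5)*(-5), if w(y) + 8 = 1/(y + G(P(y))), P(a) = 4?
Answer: -568/9 ≈ -63.111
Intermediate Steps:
o(I, z) = I + z²
G(V) = 4 + V (G(V) = V + (-2)² = V + 4 = 4 + V)
w(y) = -8 + 1/(8 + y) (w(y) = -8 + 1/(y + (4 + 4)) = -8 + 1/(y + 8) = -8 + 1/(8 + y))
w(-17) + (6 + 5)*(-5) = (-63 - 8*(-17))/(8 - 17) + (6 + 5)*(-5) = (-63 + 136)/(-9) + 11*(-5) = -⅑*73 - 55 = -73/9 - 55 = -568/9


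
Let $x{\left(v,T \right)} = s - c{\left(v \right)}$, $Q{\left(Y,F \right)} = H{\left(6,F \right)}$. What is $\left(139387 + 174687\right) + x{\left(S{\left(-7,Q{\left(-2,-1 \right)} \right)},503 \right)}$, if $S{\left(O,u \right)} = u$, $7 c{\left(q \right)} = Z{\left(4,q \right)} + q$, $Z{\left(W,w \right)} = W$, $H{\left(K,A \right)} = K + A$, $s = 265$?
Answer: $\frac{2200364}{7} \approx 3.1434 \cdot 10^{5}$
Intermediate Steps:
$H{\left(K,A \right)} = A + K$
$Q{\left(Y,F \right)} = 6 + F$ ($Q{\left(Y,F \right)} = F + 6 = 6 + F$)
$c{\left(q \right)} = \frac{4}{7} + \frac{q}{7}$ ($c{\left(q \right)} = \frac{4 + q}{7} = \frac{4}{7} + \frac{q}{7}$)
$x{\left(v,T \right)} = \frac{1851}{7} - \frac{v}{7}$ ($x{\left(v,T \right)} = 265 - \left(\frac{4}{7} + \frac{v}{7}\right) = \frac{1851}{7} - \frac{v}{7}$)
$\left(139387 + 174687\right) + x{\left(S{\left(-7,Q{\left(-2,-1 \right)} \right)},503 \right)} = \left(139387 + 174687\right) + \left(\frac{1851}{7} - \frac{6 - 1}{7}\right) = 314074 + \left(\frac{1851}{7} - \frac{5}{7}\right) = 314074 + \frac{1846}{7} = \frac{2200364}{7}$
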